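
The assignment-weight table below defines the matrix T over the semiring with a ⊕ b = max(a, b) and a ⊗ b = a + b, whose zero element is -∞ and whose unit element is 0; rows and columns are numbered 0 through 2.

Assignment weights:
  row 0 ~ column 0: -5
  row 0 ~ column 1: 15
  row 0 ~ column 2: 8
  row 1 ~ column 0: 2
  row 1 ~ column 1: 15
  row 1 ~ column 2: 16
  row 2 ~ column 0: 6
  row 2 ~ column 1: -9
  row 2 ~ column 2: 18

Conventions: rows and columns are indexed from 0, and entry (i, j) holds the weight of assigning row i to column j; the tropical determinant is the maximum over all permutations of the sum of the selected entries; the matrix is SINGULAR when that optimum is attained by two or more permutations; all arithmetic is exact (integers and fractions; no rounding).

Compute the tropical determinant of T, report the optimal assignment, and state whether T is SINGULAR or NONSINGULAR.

σ = (0, 1, 2): (-5) + 15 + 18 = 28
σ = (0, 2, 1): (-5) + 16 + (-9) = 2
σ = (1, 0, 2): 15 + 2 + 18 = 35
σ = (1, 2, 0): 15 + 16 + 6 = 37
σ = (2, 0, 1): 8 + 2 + (-9) = 1
σ = (2, 1, 0): 8 + 15 + 6 = 29
Optimal value attained by: σ = (1, 2, 0).
Answer: det⊕(T) = 37; verdict: NONSINGULAR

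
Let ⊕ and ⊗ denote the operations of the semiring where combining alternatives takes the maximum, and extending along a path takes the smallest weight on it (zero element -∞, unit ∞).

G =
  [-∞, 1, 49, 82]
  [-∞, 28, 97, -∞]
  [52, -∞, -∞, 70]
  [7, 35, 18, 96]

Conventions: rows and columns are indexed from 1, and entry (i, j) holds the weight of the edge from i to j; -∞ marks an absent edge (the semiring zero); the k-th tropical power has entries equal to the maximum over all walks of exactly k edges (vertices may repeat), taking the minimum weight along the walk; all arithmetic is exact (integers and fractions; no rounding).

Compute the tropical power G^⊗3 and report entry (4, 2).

G^⊗2:
  [49, 35, 18, 82]
  [52, 28, 28, 70]
  [7, 35, 49, 70]
  [18, 35, 35, 96]
G^⊗3:
  [18, 35, 49, 82]
  [28, 35, 49, 70]
  [49, 35, 35, 70]
  [35, 35, 35, 96]
Key observation: the optimum is the walk 4->4->4->2, with weight 96 min 96 min 35 = 35.
Optimal value attained by: walk 4->4->4->2.
Answer: (G^⊗3)[4][2] = 35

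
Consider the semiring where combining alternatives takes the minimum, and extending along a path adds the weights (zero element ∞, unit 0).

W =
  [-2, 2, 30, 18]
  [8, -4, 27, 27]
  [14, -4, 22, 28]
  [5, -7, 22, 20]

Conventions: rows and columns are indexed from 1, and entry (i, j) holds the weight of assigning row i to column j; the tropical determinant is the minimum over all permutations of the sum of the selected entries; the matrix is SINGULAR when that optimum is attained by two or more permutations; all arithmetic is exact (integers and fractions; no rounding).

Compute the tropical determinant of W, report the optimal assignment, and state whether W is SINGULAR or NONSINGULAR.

σ = (1, 2, 3, 4): (-2) + (-4) + 22 + 20 = 36
σ = (1, 2, 4, 3): (-2) + (-4) + 28 + 22 = 44
σ = (1, 3, 2, 4): (-2) + 27 + (-4) + 20 = 41
σ = (1, 3, 4, 2): (-2) + 27 + 28 + (-7) = 46
σ = (1, 4, 2, 3): (-2) + 27 + (-4) + 22 = 43
σ = (1, 4, 3, 2): (-2) + 27 + 22 + (-7) = 40
σ = (2, 1, 3, 4): 2 + 8 + 22 + 20 = 52
σ = (2, 1, 4, 3): 2 + 8 + 28 + 22 = 60
σ = (2, 3, 1, 4): 2 + 27 + 14 + 20 = 63
σ = (2, 3, 4, 1): 2 + 27 + 28 + 5 = 62
σ = (2, 4, 1, 3): 2 + 27 + 14 + 22 = 65
σ = (2, 4, 3, 1): 2 + 27 + 22 + 5 = 56
σ = (3, 1, 2, 4): 30 + 8 + (-4) + 20 = 54
σ = (3, 1, 4, 2): 30 + 8 + 28 + (-7) = 59
σ = (3, 2, 1, 4): 30 + (-4) + 14 + 20 = 60
σ = (3, 2, 4, 1): 30 + (-4) + 28 + 5 = 59
σ = (3, 4, 1, 2): 30 + 27 + 14 + (-7) = 64
σ = (3, 4, 2, 1): 30 + 27 + (-4) + 5 = 58
σ = (4, 1, 2, 3): 18 + 8 + (-4) + 22 = 44
σ = (4, 1, 3, 2): 18 + 8 + 22 + (-7) = 41
σ = (4, 2, 1, 3): 18 + (-4) + 14 + 22 = 50
σ = (4, 2, 3, 1): 18 + (-4) + 22 + 5 = 41
σ = (4, 3, 1, 2): 18 + 27 + 14 + (-7) = 52
σ = (4, 3, 2, 1): 18 + 27 + (-4) + 5 = 46
Optimal value attained by: σ = (1, 2, 3, 4).
Answer: det⊕(W) = 36; verdict: NONSINGULAR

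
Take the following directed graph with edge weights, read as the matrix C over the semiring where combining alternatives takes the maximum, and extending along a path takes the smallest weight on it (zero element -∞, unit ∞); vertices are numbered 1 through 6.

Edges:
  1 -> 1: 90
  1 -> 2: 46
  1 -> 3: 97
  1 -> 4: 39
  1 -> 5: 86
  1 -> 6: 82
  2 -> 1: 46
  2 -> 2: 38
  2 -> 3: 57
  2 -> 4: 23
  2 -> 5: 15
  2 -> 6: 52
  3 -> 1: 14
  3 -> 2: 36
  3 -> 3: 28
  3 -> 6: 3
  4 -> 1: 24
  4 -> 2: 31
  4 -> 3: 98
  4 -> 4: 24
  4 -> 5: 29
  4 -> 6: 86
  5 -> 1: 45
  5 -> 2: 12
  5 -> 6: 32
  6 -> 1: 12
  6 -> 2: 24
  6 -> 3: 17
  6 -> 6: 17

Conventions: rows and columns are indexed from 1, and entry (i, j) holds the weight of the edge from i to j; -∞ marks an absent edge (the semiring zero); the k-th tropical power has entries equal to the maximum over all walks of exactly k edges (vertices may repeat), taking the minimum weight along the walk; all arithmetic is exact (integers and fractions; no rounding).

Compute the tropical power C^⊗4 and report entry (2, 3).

C^⊗2:
  [90, 46, 90, 39, 86, 82]
  [46, 46, 46, 39, 46, 46]
  [36, 36, 36, 23, 15, 36]
  [31, 36, 31, 24, 24, 31]
  [45, 45, 45, 39, 45, 45]
  [24, 24, 24, 23, 15, 24]
C^⊗3:
  [90, 46, 90, 39, 86, 82]
  [46, 46, 46, 39, 46, 46]
  [36, 36, 36, 36, 36, 36]
  [36, 36, 36, 31, 31, 36]
  [45, 45, 45, 39, 45, 45]
  [24, 24, 24, 24, 24, 24]
C^⊗4:
  [90, 46, 90, 39, 86, 82]
  [46, 46, 46, 39, 46, 46]
  [36, 36, 36, 36, 36, 36]
  [36, 36, 36, 36, 36, 36]
  [45, 45, 45, 39, 45, 45]
  [24, 24, 24, 24, 24, 24]
Key observation: the optimum is the walk 2->1->1->1->3, with weight 46 min 90 min 90 min 97 = 46.
Optimal value attained by: walk 2->1->1->1->3.
Answer: (C^⊗4)[2][3] = 46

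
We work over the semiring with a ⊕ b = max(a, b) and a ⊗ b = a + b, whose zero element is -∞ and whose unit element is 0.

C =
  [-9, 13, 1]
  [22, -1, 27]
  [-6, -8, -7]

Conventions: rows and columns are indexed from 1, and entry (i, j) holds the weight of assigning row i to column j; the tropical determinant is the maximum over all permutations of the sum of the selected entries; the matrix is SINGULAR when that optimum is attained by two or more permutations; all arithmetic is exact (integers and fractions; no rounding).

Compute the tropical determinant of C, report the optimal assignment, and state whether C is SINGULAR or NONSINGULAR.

σ = (1, 2, 3): (-9) + (-1) + (-7) = -17
σ = (1, 3, 2): (-9) + 27 + (-8) = 10
σ = (2, 1, 3): 13 + 22 + (-7) = 28
σ = (2, 3, 1): 13 + 27 + (-6) = 34
σ = (3, 1, 2): 1 + 22 + (-8) = 15
σ = (3, 2, 1): 1 + (-1) + (-6) = -6
Optimal value attained by: σ = (2, 3, 1).
Answer: det⊕(C) = 34; verdict: NONSINGULAR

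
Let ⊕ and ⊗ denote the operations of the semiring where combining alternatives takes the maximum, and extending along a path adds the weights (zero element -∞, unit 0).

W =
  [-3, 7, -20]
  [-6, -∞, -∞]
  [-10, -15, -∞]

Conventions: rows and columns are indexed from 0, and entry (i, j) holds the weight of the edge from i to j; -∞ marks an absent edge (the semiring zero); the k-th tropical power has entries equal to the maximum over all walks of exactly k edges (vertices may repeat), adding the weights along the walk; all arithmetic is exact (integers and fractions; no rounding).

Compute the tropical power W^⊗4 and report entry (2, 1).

W^⊗2:
  [1, 4, -23]
  [-9, 1, -26]
  [-13, -3, -30]
W^⊗3:
  [-2, 8, -19]
  [-5, -2, -29]
  [-9, -6, -33]
W^⊗4:
  [2, 5, -22]
  [-8, 2, -25]
  [-12, -2, -29]
Key observation: the optimum is the walk 2->0->1->0->1, with weight (-10) + 7 + (-6) + 7 = -2.
Optimal value attained by: walk 2->0->1->0->1.
Answer: (W^⊗4)[2][1] = -2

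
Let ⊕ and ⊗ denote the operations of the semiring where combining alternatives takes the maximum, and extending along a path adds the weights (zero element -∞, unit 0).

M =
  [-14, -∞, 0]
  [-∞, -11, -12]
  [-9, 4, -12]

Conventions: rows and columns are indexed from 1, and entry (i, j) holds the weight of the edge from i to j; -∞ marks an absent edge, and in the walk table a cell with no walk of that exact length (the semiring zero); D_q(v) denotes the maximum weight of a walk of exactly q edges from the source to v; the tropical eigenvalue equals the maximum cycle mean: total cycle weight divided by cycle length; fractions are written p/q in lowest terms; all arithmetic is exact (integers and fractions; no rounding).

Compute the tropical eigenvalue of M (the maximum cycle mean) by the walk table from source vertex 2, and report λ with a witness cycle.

q=0: [-∞, 0, -∞]
q=1: [-∞, -11, -12]
q=2: [-21, -8, -23]
q=3: [-32, -19, -20]
Optimal cycle mean attained by: cycle 2->3->2, total (-12) + 4, length 2.
Answer: λ = -4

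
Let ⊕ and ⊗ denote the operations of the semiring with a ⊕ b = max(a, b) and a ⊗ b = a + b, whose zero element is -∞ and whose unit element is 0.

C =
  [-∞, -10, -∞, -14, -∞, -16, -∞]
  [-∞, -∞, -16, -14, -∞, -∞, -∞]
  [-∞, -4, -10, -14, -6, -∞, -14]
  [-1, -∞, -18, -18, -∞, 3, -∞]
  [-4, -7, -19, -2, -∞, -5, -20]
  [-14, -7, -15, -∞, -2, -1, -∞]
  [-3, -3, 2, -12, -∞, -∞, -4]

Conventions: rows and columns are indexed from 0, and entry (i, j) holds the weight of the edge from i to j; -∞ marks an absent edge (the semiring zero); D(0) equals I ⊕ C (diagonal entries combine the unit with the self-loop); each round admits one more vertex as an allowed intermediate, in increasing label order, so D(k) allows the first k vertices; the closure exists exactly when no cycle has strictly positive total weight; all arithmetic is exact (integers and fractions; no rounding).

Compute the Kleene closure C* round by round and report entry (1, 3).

D(0):
  [0, -10, -∞, -14, -∞, -16, -∞]
  [-∞, 0, -16, -14, -∞, -∞, -∞]
  [-∞, -4, 0, -14, -6, -∞, -14]
  [-1, -∞, -18, 0, -∞, 3, -∞]
  [-4, -7, -19, -2, 0, -5, -20]
  [-14, -7, -15, -∞, -2, 0, -∞]
  [-3, -3, 2, -12, -∞, -∞, 0]
D(1):
  [0, -10, -∞, -14, -∞, -16, -∞]
  [-∞, 0, -16, -14, -∞, -∞, -∞]
  [-∞, -4, 0, -14, -6, -∞, -14]
  [-1, -11, -18, 0, -∞, 3, -∞]
  [-4, -7, -19, -2, 0, -5, -20]
  [-14, -7, -15, -28, -2, 0, -∞]
  [-3, -3, 2, -12, -∞, -19, 0]
D(2):
  [0, -10, -26, -14, -∞, -16, -∞]
  [-∞, 0, -16, -14, -∞, -∞, -∞]
  [-∞, -4, 0, -14, -6, -∞, -14]
  [-1, -11, -18, 0, -∞, 3, -∞]
  [-4, -7, -19, -2, 0, -5, -20]
  [-14, -7, -15, -21, -2, 0, -∞]
  [-3, -3, 2, -12, -∞, -19, 0]
D(3):
  [0, -10, -26, -14, -32, -16, -40]
  [-∞, 0, -16, -14, -22, -∞, -30]
  [-∞, -4, 0, -14, -6, -∞, -14]
  [-1, -11, -18, 0, -24, 3, -32]
  [-4, -7, -19, -2, 0, -5, -20]
  [-14, -7, -15, -21, -2, 0, -29]
  [-3, -2, 2, -12, -4, -19, 0]
D(4):
  [0, -10, -26, -14, -32, -11, -40]
  [-15, 0, -16, -14, -22, -11, -30]
  [-15, -4, 0, -14, -6, -11, -14]
  [-1, -11, -18, 0, -24, 3, -32]
  [-3, -7, -19, -2, 0, 1, -20]
  [-14, -7, -15, -21, -2, 0, -29]
  [-3, -2, 2, -12, -4, -9, 0]
D(5):
  [0, -10, -26, -14, -32, -11, -40]
  [-15, 0, -16, -14, -22, -11, -30]
  [-9, -4, 0, -8, -6, -5, -14]
  [-1, -11, -18, 0, -24, 3, -32]
  [-3, -7, -19, -2, 0, 1, -20]
  [-5, -7, -15, -4, -2, 0, -22]
  [-3, -2, 2, -6, -4, -3, 0]
D(6):
  [0, -10, -26, -14, -13, -11, -33]
  [-15, 0, -16, -14, -13, -11, -30]
  [-9, -4, 0, -8, -6, -5, -14]
  [-1, -4, -12, 0, 1, 3, -19]
  [-3, -6, -14, -2, 0, 1, -20]
  [-5, -7, -15, -4, -2, 0, -22]
  [-3, -2, 2, -6, -4, -3, 0]
D(7):
  [0, -10, -26, -14, -13, -11, -33]
  [-15, 0, -16, -14, -13, -11, -30]
  [-9, -4, 0, -8, -6, -5, -14]
  [-1, -4, -12, 0, 1, 3, -19]
  [-3, -6, -14, -2, 0, 1, -20]
  [-5, -7, -15, -4, -2, 0, -22]
  [-3, -2, 2, -6, -4, -3, 0]
Answer: C*[1][3] = -14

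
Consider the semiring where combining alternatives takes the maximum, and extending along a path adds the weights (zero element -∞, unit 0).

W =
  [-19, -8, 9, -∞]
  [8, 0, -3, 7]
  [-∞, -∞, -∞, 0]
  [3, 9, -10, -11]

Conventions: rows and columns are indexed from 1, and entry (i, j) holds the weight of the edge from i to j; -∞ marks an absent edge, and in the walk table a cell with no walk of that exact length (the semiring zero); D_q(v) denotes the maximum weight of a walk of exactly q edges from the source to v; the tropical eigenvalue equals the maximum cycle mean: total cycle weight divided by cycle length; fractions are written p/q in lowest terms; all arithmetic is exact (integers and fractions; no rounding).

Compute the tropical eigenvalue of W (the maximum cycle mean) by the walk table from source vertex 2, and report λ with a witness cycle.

q=0: [-∞, 0, -∞, -∞]
q=1: [8, 0, -3, 7]
q=2: [10, 16, 17, 7]
q=3: [24, 16, 19, 23]
q=4: [26, 32, 33, 23]
Optimal cycle mean attained by: cycle 2->4->2, total 7 + 9, length 2.
Answer: λ = 8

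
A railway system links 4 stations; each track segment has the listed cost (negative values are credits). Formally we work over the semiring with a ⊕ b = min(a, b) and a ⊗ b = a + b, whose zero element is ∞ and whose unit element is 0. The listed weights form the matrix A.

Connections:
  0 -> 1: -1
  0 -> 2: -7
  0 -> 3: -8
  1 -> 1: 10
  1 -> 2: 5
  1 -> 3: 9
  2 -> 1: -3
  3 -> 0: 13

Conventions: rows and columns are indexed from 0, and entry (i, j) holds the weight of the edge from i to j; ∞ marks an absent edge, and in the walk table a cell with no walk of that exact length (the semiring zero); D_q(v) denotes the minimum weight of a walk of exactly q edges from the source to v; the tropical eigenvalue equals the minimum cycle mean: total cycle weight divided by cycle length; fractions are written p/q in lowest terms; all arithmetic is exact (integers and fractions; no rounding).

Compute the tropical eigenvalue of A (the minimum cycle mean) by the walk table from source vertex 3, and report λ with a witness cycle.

q=0: [∞, ∞, ∞, 0]
q=1: [13, ∞, ∞, ∞]
q=2: [∞, 12, 6, 5]
q=3: [18, 3, 17, 21]
q=4: [34, 13, 8, 10]
Optimal cycle mean attained by: cycle 1->2->1, total 5 + (-3), length 2.
Answer: λ = 1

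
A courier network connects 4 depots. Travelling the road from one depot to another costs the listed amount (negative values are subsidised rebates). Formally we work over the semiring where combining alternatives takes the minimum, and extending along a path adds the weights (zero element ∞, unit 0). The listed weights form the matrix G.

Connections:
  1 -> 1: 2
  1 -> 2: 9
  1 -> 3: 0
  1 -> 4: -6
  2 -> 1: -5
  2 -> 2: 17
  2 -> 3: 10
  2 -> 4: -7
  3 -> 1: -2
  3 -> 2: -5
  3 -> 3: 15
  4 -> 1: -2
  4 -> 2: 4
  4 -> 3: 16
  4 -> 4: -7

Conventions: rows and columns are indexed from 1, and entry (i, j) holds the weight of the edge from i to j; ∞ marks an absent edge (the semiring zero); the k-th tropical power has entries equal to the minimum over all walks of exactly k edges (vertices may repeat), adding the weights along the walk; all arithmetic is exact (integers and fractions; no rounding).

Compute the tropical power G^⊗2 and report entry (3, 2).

G^⊗2:
  [-8, -5, 2, -13]
  [-9, -3, -5, -14]
  [-10, 7, -2, -12]
  [-9, -3, -2, -14]
Key observation: the optimum is the walk 3->1->2, with weight (-2) + 9 = 7.
Optimal value attained by: walk 3->1->2.
Answer: (G^⊗2)[3][2] = 7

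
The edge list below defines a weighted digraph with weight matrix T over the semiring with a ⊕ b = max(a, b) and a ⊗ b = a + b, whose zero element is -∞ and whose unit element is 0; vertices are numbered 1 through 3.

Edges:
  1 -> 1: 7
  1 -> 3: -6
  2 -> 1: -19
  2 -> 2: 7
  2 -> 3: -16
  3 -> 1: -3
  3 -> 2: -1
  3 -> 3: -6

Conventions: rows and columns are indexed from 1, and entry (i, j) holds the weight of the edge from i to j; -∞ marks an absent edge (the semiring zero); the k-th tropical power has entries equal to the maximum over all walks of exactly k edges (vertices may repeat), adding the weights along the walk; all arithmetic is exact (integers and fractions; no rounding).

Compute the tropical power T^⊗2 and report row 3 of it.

T^⊗2:
  [14, -7, 1]
  [-12, 14, -9]
  [4, 6, -9]
Answer: row 3 of T^⊗2 = [4, 6, -9]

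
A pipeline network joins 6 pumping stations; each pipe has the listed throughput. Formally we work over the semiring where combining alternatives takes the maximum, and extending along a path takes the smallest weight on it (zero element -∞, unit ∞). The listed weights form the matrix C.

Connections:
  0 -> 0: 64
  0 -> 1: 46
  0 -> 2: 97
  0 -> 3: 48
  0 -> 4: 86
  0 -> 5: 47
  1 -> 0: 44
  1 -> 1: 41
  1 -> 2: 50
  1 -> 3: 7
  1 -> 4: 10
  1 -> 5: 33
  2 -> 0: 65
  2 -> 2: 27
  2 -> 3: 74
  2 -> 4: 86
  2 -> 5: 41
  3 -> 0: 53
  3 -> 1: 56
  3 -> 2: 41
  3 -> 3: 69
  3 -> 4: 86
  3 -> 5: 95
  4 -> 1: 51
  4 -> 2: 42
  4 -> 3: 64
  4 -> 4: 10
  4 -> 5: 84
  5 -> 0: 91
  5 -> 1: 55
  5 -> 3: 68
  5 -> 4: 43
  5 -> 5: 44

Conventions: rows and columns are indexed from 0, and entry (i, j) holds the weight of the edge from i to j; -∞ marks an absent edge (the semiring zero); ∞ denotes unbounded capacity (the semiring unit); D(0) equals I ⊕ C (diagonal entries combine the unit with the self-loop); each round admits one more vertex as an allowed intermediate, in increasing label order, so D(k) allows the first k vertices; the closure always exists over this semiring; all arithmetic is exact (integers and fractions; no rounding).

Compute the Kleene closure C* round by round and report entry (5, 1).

D(0):
  [∞, 46, 97, 48, 86, 47]
  [44, ∞, 50, 7, 10, 33]
  [65, -∞, ∞, 74, 86, 41]
  [53, 56, 41, ∞, 86, 95]
  [-∞, 51, 42, 64, ∞, 84]
  [91, 55, -∞, 68, 43, ∞]
D(1):
  [∞, 46, 97, 48, 86, 47]
  [44, ∞, 50, 44, 44, 44]
  [65, 46, ∞, 74, 86, 47]
  [53, 56, 53, ∞, 86, 95]
  [-∞, 51, 42, 64, ∞, 84]
  [91, 55, 91, 68, 86, ∞]
D(2):
  [∞, 46, 97, 48, 86, 47]
  [44, ∞, 50, 44, 44, 44]
  [65, 46, ∞, 74, 86, 47]
  [53, 56, 53, ∞, 86, 95]
  [44, 51, 50, 64, ∞, 84]
  [91, 55, 91, 68, 86, ∞]
D(3):
  [∞, 46, 97, 74, 86, 47]
  [50, ∞, 50, 50, 50, 47]
  [65, 46, ∞, 74, 86, 47]
  [53, 56, 53, ∞, 86, 95]
  [50, 51, 50, 64, ∞, 84]
  [91, 55, 91, 74, 86, ∞]
D(4):
  [∞, 56, 97, 74, 86, 74]
  [50, ∞, 50, 50, 50, 50]
  [65, 56, ∞, 74, 86, 74]
  [53, 56, 53, ∞, 86, 95]
  [53, 56, 53, 64, ∞, 84]
  [91, 56, 91, 74, 86, ∞]
D(5):
  [∞, 56, 97, 74, 86, 84]
  [50, ∞, 50, 50, 50, 50]
  [65, 56, ∞, 74, 86, 84]
  [53, 56, 53, ∞, 86, 95]
  [53, 56, 53, 64, ∞, 84]
  [91, 56, 91, 74, 86, ∞]
D(6):
  [∞, 56, 97, 74, 86, 84]
  [50, ∞, 50, 50, 50, 50]
  [84, 56, ∞, 74, 86, 84]
  [91, 56, 91, ∞, 86, 95]
  [84, 56, 84, 74, ∞, 84]
  [91, 56, 91, 74, 86, ∞]
Answer: C*[5][1] = 56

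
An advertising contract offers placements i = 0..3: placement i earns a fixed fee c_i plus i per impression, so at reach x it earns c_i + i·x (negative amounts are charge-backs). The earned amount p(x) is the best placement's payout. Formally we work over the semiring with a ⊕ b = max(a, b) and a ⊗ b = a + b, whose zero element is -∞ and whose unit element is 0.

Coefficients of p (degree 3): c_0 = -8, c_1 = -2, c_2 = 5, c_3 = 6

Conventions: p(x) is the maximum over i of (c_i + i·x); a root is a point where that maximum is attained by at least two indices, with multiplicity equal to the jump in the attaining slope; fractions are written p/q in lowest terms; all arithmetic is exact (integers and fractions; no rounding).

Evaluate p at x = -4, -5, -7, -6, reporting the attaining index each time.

p(-4) = max(-8+0·(-4)=-8, -2+1·(-4)=-6, 5+2·(-4)=-3, 6+3·(-4)=-6) = -3 (attained by i=2)
p(-5) = max(-8+0·(-5)=-8, -2+1·(-5)=-7, 5+2·(-5)=-5, 6+3·(-5)=-9) = -5 (attained by i=2)
p(-7) = max(-8+0·(-7)=-8, -2+1·(-7)=-9, 5+2·(-7)=-9, 6+3·(-7)=-15) = -8 (attained by i=0)
p(-6) = max(-8+0·(-6)=-8, -2+1·(-6)=-8, 5+2·(-6)=-7, 6+3·(-6)=-12) = -7 (attained by i=2)
Answer: p(-4) = -3; p(-5) = -5; p(-7) = -8; p(-6) = -7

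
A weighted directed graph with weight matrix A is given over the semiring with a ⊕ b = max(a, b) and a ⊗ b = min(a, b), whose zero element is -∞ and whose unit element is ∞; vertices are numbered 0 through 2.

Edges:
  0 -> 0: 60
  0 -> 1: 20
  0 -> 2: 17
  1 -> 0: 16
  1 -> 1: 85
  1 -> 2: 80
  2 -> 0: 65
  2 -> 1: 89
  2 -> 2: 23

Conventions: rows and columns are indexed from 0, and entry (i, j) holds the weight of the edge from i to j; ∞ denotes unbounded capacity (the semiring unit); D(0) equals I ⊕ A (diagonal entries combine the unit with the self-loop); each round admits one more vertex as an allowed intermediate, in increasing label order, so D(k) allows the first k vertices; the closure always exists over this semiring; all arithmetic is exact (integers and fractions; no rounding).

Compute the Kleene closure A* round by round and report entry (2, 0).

D(0):
  [∞, 20, 17]
  [16, ∞, 80]
  [65, 89, ∞]
D(1):
  [∞, 20, 17]
  [16, ∞, 80]
  [65, 89, ∞]
D(2):
  [∞, 20, 20]
  [16, ∞, 80]
  [65, 89, ∞]
D(3):
  [∞, 20, 20]
  [65, ∞, 80]
  [65, 89, ∞]
Answer: A*[2][0] = 65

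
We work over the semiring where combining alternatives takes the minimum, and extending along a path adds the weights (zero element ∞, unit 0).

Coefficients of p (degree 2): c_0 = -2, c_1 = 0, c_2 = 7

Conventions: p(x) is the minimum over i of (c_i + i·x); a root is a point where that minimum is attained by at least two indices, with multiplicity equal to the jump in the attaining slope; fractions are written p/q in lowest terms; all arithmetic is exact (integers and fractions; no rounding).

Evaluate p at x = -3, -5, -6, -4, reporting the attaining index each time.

p(-3) = min(-2+0·(-3)=-2, 0+1·(-3)=-3, 7+2·(-3)=1) = -3 (attained by i=1)
p(-5) = min(-2+0·(-5)=-2, 0+1·(-5)=-5, 7+2·(-5)=-3) = -5 (attained by i=1)
p(-6) = min(-2+0·(-6)=-2, 0+1·(-6)=-6, 7+2·(-6)=-5) = -6 (attained by i=1)
p(-4) = min(-2+0·(-4)=-2, 0+1·(-4)=-4, 7+2·(-4)=-1) = -4 (attained by i=1)
Answer: p(-3) = -3; p(-5) = -5; p(-6) = -6; p(-4) = -4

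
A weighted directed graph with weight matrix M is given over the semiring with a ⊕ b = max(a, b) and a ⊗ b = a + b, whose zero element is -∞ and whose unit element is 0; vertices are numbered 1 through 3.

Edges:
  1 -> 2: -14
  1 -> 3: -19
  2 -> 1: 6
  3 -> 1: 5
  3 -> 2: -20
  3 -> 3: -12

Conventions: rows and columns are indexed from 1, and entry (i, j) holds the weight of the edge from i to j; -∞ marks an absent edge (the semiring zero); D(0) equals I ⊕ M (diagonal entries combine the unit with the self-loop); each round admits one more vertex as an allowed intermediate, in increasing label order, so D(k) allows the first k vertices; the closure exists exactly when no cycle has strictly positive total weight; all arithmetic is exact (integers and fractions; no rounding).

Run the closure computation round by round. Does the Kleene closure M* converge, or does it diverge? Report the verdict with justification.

D(0):
  [0, -14, -19]
  [6, 0, -∞]
  [5, -20, 0]
D(1):
  [0, -14, -19]
  [6, 0, -13]
  [5, -9, 0]
D(2):
  [0, -14, -19]
  [6, 0, -13]
  [5, -9, 0]
D(3):
  [0, -14, -19]
  [6, 0, -13]
  [5, -9, 0]
Key observation: every diagonal entry stays at the unit through all rounds, so no improving cycle exists.
Answer: CONVERGES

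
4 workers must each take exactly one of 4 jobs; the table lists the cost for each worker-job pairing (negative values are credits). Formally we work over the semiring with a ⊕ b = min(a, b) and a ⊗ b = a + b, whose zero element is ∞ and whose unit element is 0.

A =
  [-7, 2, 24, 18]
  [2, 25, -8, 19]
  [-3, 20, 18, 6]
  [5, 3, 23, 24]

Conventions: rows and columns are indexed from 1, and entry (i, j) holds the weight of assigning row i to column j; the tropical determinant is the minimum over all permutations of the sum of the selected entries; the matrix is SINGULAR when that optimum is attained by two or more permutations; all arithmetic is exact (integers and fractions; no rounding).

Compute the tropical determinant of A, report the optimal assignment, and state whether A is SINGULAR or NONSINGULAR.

σ = (1, 2, 3, 4): (-7) + 25 + 18 + 24 = 60
σ = (1, 2, 4, 3): (-7) + 25 + 6 + 23 = 47
σ = (1, 3, 2, 4): (-7) + (-8) + 20 + 24 = 29
σ = (1, 3, 4, 2): (-7) + (-8) + 6 + 3 = -6
σ = (1, 4, 2, 3): (-7) + 19 + 20 + 23 = 55
σ = (1, 4, 3, 2): (-7) + 19 + 18 + 3 = 33
σ = (2, 1, 3, 4): 2 + 2 + 18 + 24 = 46
σ = (2, 1, 4, 3): 2 + 2 + 6 + 23 = 33
σ = (2, 3, 1, 4): 2 + (-8) + (-3) + 24 = 15
σ = (2, 3, 4, 1): 2 + (-8) + 6 + 5 = 5
σ = (2, 4, 1, 3): 2 + 19 + (-3) + 23 = 41
σ = (2, 4, 3, 1): 2 + 19 + 18 + 5 = 44
σ = (3, 1, 2, 4): 24 + 2 + 20 + 24 = 70
σ = (3, 1, 4, 2): 24 + 2 + 6 + 3 = 35
σ = (3, 2, 1, 4): 24 + 25 + (-3) + 24 = 70
σ = (3, 2, 4, 1): 24 + 25 + 6 + 5 = 60
σ = (3, 4, 1, 2): 24 + 19 + (-3) + 3 = 43
σ = (3, 4, 2, 1): 24 + 19 + 20 + 5 = 68
σ = (4, 1, 2, 3): 18 + 2 + 20 + 23 = 63
σ = (4, 1, 3, 2): 18 + 2 + 18 + 3 = 41
σ = (4, 2, 1, 3): 18 + 25 + (-3) + 23 = 63
σ = (4, 2, 3, 1): 18 + 25 + 18 + 5 = 66
σ = (4, 3, 1, 2): 18 + (-8) + (-3) + 3 = 10
σ = (4, 3, 2, 1): 18 + (-8) + 20 + 5 = 35
Optimal value attained by: σ = (1, 3, 4, 2).
Answer: det⊕(A) = -6; verdict: NONSINGULAR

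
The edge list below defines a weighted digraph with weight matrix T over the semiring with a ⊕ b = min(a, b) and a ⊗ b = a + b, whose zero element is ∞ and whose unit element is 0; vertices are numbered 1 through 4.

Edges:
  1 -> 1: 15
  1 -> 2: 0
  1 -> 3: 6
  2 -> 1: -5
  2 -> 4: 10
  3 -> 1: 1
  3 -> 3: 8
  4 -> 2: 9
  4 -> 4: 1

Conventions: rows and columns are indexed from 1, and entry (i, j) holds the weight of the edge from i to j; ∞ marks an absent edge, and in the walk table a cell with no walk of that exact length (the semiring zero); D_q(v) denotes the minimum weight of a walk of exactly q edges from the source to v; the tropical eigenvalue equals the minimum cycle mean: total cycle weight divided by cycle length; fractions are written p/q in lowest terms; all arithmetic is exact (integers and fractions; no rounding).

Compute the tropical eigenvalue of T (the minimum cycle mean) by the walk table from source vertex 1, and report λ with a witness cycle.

q=0: [0, ∞, ∞, ∞]
q=1: [15, 0, 6, ∞]
q=2: [-5, 15, 14, 10]
q=3: [10, -5, 1, 11]
q=4: [-10, 10, 9, 5]
Optimal cycle mean attained by: cycle 1->2->1, total 0 + (-5), length 2.
Answer: λ = -5/2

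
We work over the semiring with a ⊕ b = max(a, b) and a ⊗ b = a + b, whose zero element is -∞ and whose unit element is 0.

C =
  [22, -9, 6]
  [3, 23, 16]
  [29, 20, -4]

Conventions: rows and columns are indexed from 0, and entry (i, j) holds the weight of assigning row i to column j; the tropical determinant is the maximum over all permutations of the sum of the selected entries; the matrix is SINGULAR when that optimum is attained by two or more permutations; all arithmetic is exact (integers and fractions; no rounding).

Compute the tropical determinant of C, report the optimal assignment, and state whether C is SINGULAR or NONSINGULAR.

σ = (0, 1, 2): 22 + 23 + (-4) = 41
σ = (0, 2, 1): 22 + 16 + 20 = 58
σ = (1, 0, 2): (-9) + 3 + (-4) = -10
σ = (1, 2, 0): (-9) + 16 + 29 = 36
σ = (2, 0, 1): 6 + 3 + 20 = 29
σ = (2, 1, 0): 6 + 23 + 29 = 58
Optimal value attained by: σ = (0, 2, 1).
Answer: det⊕(C) = 58; verdict: SINGULAR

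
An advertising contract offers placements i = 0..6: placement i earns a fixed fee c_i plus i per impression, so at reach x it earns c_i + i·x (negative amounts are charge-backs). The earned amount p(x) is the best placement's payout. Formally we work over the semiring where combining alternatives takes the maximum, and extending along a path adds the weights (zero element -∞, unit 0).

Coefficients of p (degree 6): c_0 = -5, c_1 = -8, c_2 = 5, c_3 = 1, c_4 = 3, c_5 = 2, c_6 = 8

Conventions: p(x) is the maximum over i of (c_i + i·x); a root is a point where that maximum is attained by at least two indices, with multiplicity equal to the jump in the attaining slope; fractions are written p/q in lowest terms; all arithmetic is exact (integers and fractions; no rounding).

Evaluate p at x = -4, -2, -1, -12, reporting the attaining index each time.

p(-4) = max(-5+0·(-4)=-5, -8+1·(-4)=-12, 5+2·(-4)=-3, 1+3·(-4)=-11, 3+4·(-4)=-13, 2+5·(-4)=-18, 8+6·(-4)=-16) = -3 (attained by i=2)
p(-2) = max(-5+0·(-2)=-5, -8+1·(-2)=-10, 5+2·(-2)=1, 1+3·(-2)=-5, 3+4·(-2)=-5, 2+5·(-2)=-8, 8+6·(-2)=-4) = 1 (attained by i=2)
p(-1) = max(-5+0·(-1)=-5, -8+1·(-1)=-9, 5+2·(-1)=3, 1+3·(-1)=-2, 3+4·(-1)=-1, 2+5·(-1)=-3, 8+6·(-1)=2) = 3 (attained by i=2)
p(-12) = max(-5+0·(-12)=-5, -8+1·(-12)=-20, 5+2·(-12)=-19, 1+3·(-12)=-35, 3+4·(-12)=-45, 2+5·(-12)=-58, 8+6·(-12)=-64) = -5 (attained by i=0)
Answer: p(-4) = -3; p(-2) = 1; p(-1) = 3; p(-12) = -5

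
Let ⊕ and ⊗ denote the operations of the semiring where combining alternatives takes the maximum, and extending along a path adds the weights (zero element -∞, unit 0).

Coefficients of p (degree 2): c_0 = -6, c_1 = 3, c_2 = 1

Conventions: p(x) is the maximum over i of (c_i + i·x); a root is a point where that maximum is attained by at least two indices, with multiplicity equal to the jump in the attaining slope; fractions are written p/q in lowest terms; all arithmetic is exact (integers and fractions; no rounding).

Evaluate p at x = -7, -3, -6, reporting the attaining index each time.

p(-7) = max(-6+0·(-7)=-6, 3+1·(-7)=-4, 1+2·(-7)=-13) = -4 (attained by i=1)
p(-3) = max(-6+0·(-3)=-6, 3+1·(-3)=0, 1+2·(-3)=-5) = 0 (attained by i=1)
p(-6) = max(-6+0·(-6)=-6, 3+1·(-6)=-3, 1+2·(-6)=-11) = -3 (attained by i=1)
Answer: p(-7) = -4; p(-3) = 0; p(-6) = -3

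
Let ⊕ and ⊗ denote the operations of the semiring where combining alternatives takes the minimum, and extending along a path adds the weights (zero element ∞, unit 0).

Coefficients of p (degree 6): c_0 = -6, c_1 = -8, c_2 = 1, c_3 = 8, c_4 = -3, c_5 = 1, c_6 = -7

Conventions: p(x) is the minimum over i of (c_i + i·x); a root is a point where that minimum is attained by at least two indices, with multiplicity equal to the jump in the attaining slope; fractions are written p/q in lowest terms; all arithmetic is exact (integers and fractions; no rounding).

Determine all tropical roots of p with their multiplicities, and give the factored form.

hull edge (i=0, c=-6) to (i=1, c=-8): slope -2, span 1
hull edge (i=1, c=-8) to (i=6, c=-7): slope 1/5, span 5
Factored form: p(x) = -7 ⊗ (x ⊕ (-1/5)) ⊗ (x ⊕ (-1/5)) ⊗ (x ⊕ (-1/5)) ⊗ (x ⊕ (-1/5)) ⊗ (x ⊕ (-1/5)) ⊗ (x ⊕ 2)
Answer: roots = -1/5 (mult 5), 2 (mult 1)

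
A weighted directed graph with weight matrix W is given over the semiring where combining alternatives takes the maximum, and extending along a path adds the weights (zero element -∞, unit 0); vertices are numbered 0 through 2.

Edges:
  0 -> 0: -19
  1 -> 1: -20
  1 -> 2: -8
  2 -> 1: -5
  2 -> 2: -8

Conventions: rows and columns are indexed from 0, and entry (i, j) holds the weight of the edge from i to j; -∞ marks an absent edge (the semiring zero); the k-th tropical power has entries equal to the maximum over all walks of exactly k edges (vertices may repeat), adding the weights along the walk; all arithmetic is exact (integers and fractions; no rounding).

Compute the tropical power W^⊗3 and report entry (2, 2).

W^⊗2:
  [-38, -∞, -∞]
  [-∞, -13, -16]
  [-∞, -13, -13]
W^⊗3:
  [-57, -∞, -∞]
  [-∞, -21, -21]
  [-∞, -18, -21]
Key observation: the optimum is the walk 2->1->2->2, with weight (-5) + (-8) + (-8) = -21.
Optimal value attained by: walk 2->1->2->2.
Answer: (W^⊗3)[2][2] = -21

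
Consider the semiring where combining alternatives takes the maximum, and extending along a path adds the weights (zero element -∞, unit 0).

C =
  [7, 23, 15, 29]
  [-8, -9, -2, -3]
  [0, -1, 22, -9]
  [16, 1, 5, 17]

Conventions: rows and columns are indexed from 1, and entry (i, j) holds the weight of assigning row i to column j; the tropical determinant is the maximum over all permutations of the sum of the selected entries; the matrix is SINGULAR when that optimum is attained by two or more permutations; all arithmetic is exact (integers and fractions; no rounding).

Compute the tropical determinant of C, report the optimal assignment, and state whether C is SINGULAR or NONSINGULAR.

σ = (1, 2, 3, 4): 7 + (-9) + 22 + 17 = 37
σ = (1, 2, 4, 3): 7 + (-9) + (-9) + 5 = -6
σ = (1, 3, 2, 4): 7 + (-2) + (-1) + 17 = 21
σ = (1, 3, 4, 2): 7 + (-2) + (-9) + 1 = -3
σ = (1, 4, 2, 3): 7 + (-3) + (-1) + 5 = 8
σ = (1, 4, 3, 2): 7 + (-3) + 22 + 1 = 27
σ = (2, 1, 3, 4): 23 + (-8) + 22 + 17 = 54
σ = (2, 1, 4, 3): 23 + (-8) + (-9) + 5 = 11
σ = (2, 3, 1, 4): 23 + (-2) + 0 + 17 = 38
σ = (2, 3, 4, 1): 23 + (-2) + (-9) + 16 = 28
σ = (2, 4, 1, 3): 23 + (-3) + 0 + 5 = 25
σ = (2, 4, 3, 1): 23 + (-3) + 22 + 16 = 58
σ = (3, 1, 2, 4): 15 + (-8) + (-1) + 17 = 23
σ = (3, 1, 4, 2): 15 + (-8) + (-9) + 1 = -1
σ = (3, 2, 1, 4): 15 + (-9) + 0 + 17 = 23
σ = (3, 2, 4, 1): 15 + (-9) + (-9) + 16 = 13
σ = (3, 4, 1, 2): 15 + (-3) + 0 + 1 = 13
σ = (3, 4, 2, 1): 15 + (-3) + (-1) + 16 = 27
σ = (4, 1, 2, 3): 29 + (-8) + (-1) + 5 = 25
σ = (4, 1, 3, 2): 29 + (-8) + 22 + 1 = 44
σ = (4, 2, 1, 3): 29 + (-9) + 0 + 5 = 25
σ = (4, 2, 3, 1): 29 + (-9) + 22 + 16 = 58
σ = (4, 3, 1, 2): 29 + (-2) + 0 + 1 = 28
σ = (4, 3, 2, 1): 29 + (-2) + (-1) + 16 = 42
Optimal value attained by: σ = (2, 4, 3, 1).
Answer: det⊕(C) = 58; verdict: SINGULAR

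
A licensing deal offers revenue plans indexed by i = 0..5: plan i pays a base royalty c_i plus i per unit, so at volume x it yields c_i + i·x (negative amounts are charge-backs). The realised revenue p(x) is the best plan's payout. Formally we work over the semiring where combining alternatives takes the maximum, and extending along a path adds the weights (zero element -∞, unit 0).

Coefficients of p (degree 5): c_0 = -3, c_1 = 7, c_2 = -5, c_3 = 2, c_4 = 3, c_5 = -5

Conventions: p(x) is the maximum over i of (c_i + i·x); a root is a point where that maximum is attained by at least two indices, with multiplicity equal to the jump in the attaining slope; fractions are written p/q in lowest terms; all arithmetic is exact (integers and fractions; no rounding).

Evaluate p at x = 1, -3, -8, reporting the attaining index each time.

p(1) = max(-3+0·1=-3, 7+1·1=8, -5+2·1=-3, 2+3·1=5, 3+4·1=7, -5+5·1=0) = 8 (attained by i=1)
p(-3) = max(-3+0·(-3)=-3, 7+1·(-3)=4, -5+2·(-3)=-11, 2+3·(-3)=-7, 3+4·(-3)=-9, -5+5·(-3)=-20) = 4 (attained by i=1)
p(-8) = max(-3+0·(-8)=-3, 7+1·(-8)=-1, -5+2·(-8)=-21, 2+3·(-8)=-22, 3+4·(-8)=-29, -5+5·(-8)=-45) = -1 (attained by i=1)
Answer: p(1) = 8; p(-3) = 4; p(-8) = -1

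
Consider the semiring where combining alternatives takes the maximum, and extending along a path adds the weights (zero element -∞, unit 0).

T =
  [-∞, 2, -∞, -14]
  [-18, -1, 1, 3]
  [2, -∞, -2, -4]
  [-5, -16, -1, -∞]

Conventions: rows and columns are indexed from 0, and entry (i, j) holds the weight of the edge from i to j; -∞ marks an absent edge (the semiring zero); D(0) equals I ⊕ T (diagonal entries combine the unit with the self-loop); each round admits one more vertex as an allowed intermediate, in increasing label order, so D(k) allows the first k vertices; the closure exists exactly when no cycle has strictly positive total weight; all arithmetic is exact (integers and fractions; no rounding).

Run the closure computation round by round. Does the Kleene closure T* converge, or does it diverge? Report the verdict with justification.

D(0):
  [0, 2, -∞, -14]
  [-18, 0, 1, 3]
  [2, -∞, 0, -4]
  [-5, -16, -1, 0]
D(1):
  [0, 2, -∞, -14]
  [-18, 0, 1, 3]
  [2, 4, 0, -4]
  [-5, -3, -1, 0]
Detection: at round 2, diagonal entry (2, 2) turns strictly positive.
Key observation: the cycle 2->0->1->2 has total weight 2 + 2 + 1, which is strictly positive.
Answer: DIVERGES — positive cycle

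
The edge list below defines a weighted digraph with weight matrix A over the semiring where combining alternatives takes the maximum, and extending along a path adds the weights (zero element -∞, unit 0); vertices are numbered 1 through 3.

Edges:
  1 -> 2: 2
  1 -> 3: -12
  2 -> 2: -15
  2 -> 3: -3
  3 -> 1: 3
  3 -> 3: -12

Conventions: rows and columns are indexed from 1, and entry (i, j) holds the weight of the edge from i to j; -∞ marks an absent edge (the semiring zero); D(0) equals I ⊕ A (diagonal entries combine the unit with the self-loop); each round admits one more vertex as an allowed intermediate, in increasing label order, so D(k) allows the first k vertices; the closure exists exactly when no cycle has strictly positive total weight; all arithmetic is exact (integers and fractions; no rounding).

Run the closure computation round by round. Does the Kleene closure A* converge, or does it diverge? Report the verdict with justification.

D(0):
  [0, 2, -12]
  [-∞, 0, -3]
  [3, -∞, 0]
D(1):
  [0, 2, -12]
  [-∞, 0, -3]
  [3, 5, 0]
Detection: at round 2, diagonal entry (3, 3) turns strictly positive.
Key observation: the cycle 3->1->2->3 has total weight 3 + 2 + (-3), which is strictly positive.
Answer: DIVERGES — positive cycle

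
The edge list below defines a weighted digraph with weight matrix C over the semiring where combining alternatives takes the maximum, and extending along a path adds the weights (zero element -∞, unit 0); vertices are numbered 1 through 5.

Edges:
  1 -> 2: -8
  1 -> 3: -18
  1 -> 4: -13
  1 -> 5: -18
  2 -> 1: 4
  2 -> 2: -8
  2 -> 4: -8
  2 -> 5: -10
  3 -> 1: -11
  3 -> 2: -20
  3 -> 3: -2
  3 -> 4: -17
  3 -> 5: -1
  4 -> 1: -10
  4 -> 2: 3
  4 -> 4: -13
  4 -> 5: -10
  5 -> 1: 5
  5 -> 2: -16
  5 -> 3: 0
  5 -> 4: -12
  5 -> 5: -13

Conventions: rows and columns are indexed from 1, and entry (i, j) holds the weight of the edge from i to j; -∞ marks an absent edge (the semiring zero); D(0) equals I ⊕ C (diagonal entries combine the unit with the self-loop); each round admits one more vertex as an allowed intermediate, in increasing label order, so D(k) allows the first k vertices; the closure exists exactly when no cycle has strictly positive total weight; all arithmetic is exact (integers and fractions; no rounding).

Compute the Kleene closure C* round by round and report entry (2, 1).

D(0):
  [0, -8, -18, -13, -18]
  [4, 0, -∞, -8, -10]
  [-11, -20, 0, -17, -1]
  [-10, 3, -∞, 0, -10]
  [5, -16, 0, -12, 0]
D(1):
  [0, -8, -18, -13, -18]
  [4, 0, -14, -8, -10]
  [-11, -19, 0, -17, -1]
  [-10, 3, -28, 0, -10]
  [5, -3, 0, -8, 0]
D(2):
  [0, -8, -18, -13, -18]
  [4, 0, -14, -8, -10]
  [-11, -19, 0, -17, -1]
  [7, 3, -11, 0, -7]
  [5, -3, 0, -8, 0]
D(3):
  [0, -8, -18, -13, -18]
  [4, 0, -14, -8, -10]
  [-11, -19, 0, -17, -1]
  [7, 3, -11, 0, -7]
  [5, -3, 0, -8, 0]
D(4):
  [0, -8, -18, -13, -18]
  [4, 0, -14, -8, -10]
  [-10, -14, 0, -17, -1]
  [7, 3, -11, 0, -7]
  [5, -3, 0, -8, 0]
D(5):
  [0, -8, -18, -13, -18]
  [4, 0, -10, -8, -10]
  [4, -4, 0, -9, -1]
  [7, 3, -7, 0, -7]
  [5, -3, 0, -8, 0]
Answer: C*[2][1] = 4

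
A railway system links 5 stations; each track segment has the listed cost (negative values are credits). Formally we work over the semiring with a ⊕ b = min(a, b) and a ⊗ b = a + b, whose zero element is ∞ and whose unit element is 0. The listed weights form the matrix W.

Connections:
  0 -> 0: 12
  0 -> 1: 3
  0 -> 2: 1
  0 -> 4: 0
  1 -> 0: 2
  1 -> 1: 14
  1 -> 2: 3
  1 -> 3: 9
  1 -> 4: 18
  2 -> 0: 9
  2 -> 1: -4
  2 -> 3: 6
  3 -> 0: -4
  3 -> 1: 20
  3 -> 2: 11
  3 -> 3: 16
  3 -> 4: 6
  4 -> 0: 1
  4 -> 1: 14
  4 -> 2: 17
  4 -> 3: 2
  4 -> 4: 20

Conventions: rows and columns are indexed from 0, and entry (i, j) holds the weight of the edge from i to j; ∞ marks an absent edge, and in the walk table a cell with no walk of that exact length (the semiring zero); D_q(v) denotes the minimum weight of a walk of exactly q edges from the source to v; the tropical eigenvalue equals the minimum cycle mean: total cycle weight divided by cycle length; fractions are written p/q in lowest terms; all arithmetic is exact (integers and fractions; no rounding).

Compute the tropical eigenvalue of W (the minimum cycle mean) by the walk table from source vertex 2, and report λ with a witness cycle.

q=0: [∞, ∞, 0, ∞, ∞]
q=1: [9, -4, ∞, 6, ∞]
q=2: [-2, 10, -1, 5, 9]
q=3: [1, -5, -1, 5, -2]
q=4: [-3, -5, -2, 0, 1]
q=5: [-4, -6, -2, 3, -3]
Optimal cycle mean attained by: cycle 0->4->3->0, total 0 + 2 + (-4), length 3.
Answer: λ = -2/3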